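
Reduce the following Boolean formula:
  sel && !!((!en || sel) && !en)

sel && !!((!en || sel) && !en)
= sel && (!en || sel) && !en   (double negation)
= sel && !en   (absorption)

sel && !en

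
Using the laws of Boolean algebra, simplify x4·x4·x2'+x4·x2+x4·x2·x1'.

x4·x4·x2'+x4·x2+x4·x2·x1'
= x4·x4·x2'+x4·x2   [absorption]
= x4·x2'+x4·x2   [idempotence]
= x4   [distribution]

x4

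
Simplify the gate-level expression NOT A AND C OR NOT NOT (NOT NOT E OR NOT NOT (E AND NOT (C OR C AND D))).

NOT A AND C OR NOT NOT (NOT NOT E OR NOT NOT (E AND NOT (C OR C AND D)))
= NOT A AND C OR NOT NOT (NOT NOT E OR NOT NOT (E AND NOT C))   (absorption)
= NOT A AND C OR NOT (NOT E AND NOT (E AND NOT C))   (De Morgan)
= NOT A AND C OR E OR E AND NOT C   (De Morgan)
= NOT A AND C OR E   (absorption)

NOT A AND C OR E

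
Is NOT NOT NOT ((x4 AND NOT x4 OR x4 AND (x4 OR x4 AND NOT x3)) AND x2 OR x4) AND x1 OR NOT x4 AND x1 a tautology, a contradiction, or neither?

neither

NOT NOT NOT ((x4 AND NOT x4 OR x4 AND (x4 OR x4 AND NOT x3)) AND x2 OR x4) AND x1 OR NOT x4 AND x1
= NOT NOT NOT ((x4 AND NOT x4 OR x4 AND x4) AND x2 OR x4) AND x1 OR NOT x4 AND x1   — absorption
= NOT NOT NOT (x4 AND x2 OR x4) AND x1 OR NOT x4 AND x1   — distribution
= NOT (x4 AND x2 OR x4) AND x1 OR NOT x4 AND x1   — double negation
= NOT x4 AND x1 OR NOT x4 AND x1   — absorption
= NOT x4 AND x1   — idempotence
This depends on x1, x4, so it is not a constant.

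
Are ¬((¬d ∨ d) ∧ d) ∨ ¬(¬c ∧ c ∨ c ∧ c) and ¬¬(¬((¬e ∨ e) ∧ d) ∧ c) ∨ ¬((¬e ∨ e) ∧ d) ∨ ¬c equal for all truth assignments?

E1: ¬((¬d ∨ d) ∧ d) ∨ ¬(¬c ∧ c ∨ c ∧ c)
    = ¬d ∨ ¬(¬c ∧ c ∨ c ∧ c)
    = ¬d ∨ ¬c
E2: ¬¬(¬((¬e ∨ e) ∧ d) ∧ c) ∨ ¬((¬e ∨ e) ∧ d) ∨ ¬c
    = ¬((¬e ∨ e) ∧ d) ∧ c ∨ ¬((¬e ∨ e) ∧ d) ∨ ¬c
    = ¬((¬e ∨ e) ∧ d) ∨ ¬c
    = ¬d ∨ ¬c
Both reduce to ¬d ∨ ¬c, so they are equivalent.

Yes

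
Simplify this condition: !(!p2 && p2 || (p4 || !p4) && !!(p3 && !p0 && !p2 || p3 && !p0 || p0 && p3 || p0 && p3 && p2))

!p3

!(!p2 && p2 || (p4 || !p4) && !!(p3 && !p0 && !p2 || p3 && !p0 || p0 && p3 || p0 && p3 && p2))
= !(!p2 && p2 || (p4 || !p4) && !!(p3 && !p0 || p0 && p3 || p0 && p3 && p2))   (absorption)
= !(!p2 && p2 || !!(p3 && !p0 || p0 && p3 || p0 && p3 && p2))   (complement / identity)
= !(!p2 && p2 || !!(p3 && !p0 || p0 && p3))   (absorption)
= !!!(p3 && !p0 || p0 && p3)   (complement / identity)
= !!!p3   (distribution)
= !p3   (double negation)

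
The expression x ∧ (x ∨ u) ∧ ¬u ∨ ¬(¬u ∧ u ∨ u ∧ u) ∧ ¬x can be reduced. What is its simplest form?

¬u

x ∧ (x ∨ u) ∧ ¬u ∨ ¬(¬u ∧ u ∨ u ∧ u) ∧ ¬x
= x ∧ ¬u ∨ ¬(¬u ∧ u ∨ u ∧ u) ∧ ¬x   (absorption)
= x ∧ ¬u ∨ ¬u ∧ ¬x   (distribution)
= ¬u   (distribution)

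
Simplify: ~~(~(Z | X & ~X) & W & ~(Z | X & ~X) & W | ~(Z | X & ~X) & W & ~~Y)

~~(~(Z | X & ~X) & W & ~(Z | X & ~X) & W | ~(Z | X & ~X) & W & ~~Y)
= ~~(~(Z | X & ~X) & W & ~(Z | X & ~X) & W | ~(Z | X & ~X) & W & Y)   (double negation)
= ~(Z | X & ~X) & W & ~(Z | X & ~X) & W | ~(Z | X & ~X) & W & Y   (double negation)
= (~(Z | X & ~X) & W | Y) & ~(Z | X & ~X) & W   (distribution)
= ~(Z | X & ~X) & W   (absorption)
= ~Z & W   (complement / identity)

~Z & W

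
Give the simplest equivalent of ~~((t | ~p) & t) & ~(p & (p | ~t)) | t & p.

~~((t | ~p) & t) & ~(p & (p | ~t)) | t & p
= ~~t & ~(p & (p | ~t)) | t & p
= t & ~(p & (p | ~t)) | t & p
= t & ~p | t & p
= t

t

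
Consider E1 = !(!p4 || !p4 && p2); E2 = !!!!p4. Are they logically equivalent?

Yes

E1: !(!p4 || !p4 && p2)
    = !!p4
    = p4
E2: !!!!p4
    = !!p4
    = p4
Both reduce to p4, so they are equivalent.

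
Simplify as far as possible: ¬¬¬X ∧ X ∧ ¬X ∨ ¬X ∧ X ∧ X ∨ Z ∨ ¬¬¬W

¬¬¬X ∧ X ∧ ¬X ∨ ¬X ∧ X ∧ X ∨ Z ∨ ¬¬¬W
= ¬X ∧ X ∧ ¬X ∨ ¬X ∧ X ∧ X ∨ Z ∨ ¬¬¬W   — double negation
= ¬X ∧ X ∧ ¬X ∨ ¬X ∧ X ∧ X ∨ Z ∨ ¬W   — double negation
= ¬X ∧ X ∨ Z ∨ ¬W   — distribution
= Z ∨ ¬W   — complement / identity

Z ∨ ¬W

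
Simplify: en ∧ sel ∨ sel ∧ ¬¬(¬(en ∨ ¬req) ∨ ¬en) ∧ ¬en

sel

en ∧ sel ∨ sel ∧ ¬¬(¬(en ∨ ¬req) ∨ ¬en) ∧ ¬en
= en ∧ sel ∨ sel ∧ ¬((en ∨ ¬req) ∧ en) ∧ ¬en
= en ∧ sel ∨ sel ∧ ¬en ∧ ¬en
= en ∧ sel ∨ sel ∧ ¬en
= sel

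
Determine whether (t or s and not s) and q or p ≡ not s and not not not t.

No

E1: (t or s and not s) and q or p
    = t and q or p   (complement / identity)
E2: not s and not not not t
    = not s and not t   (double negation)
These differ: at p=1, q=0, s=0, t=1, E1 = 1 but E2 = 0.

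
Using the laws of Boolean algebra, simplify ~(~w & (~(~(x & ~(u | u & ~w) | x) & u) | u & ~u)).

w | ~x & u

~(~w & (~(~(x & ~(u | u & ~w) | x) & u) | u & ~u))
= ~(~w & ~(~(x & ~(u | u & ~w) | x) & u))   (complement / identity)
= w | ~(x & ~(u | u & ~w) | x) & u   (De Morgan)
= w | ~(x & ~u | x) & u   (absorption)
= w | ~x & u   (absorption)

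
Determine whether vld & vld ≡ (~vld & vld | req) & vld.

No

E1: vld & vld
    = vld   [idempotence]
E2: (~vld & vld | req) & vld
    = req & vld   [complement / identity]
These differ: at req=0, vld=1, E1 = 1 but E2 = 0.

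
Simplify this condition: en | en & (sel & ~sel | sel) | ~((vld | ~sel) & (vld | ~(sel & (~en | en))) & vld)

en | en & (sel & ~sel | sel) | ~((vld | ~sel) & (vld | ~(sel & (~en | en))) & vld)
= en | en & (sel & ~sel | sel) | ~((vld | ~sel) & (vld | ~sel) & vld)   (complement / identity)
= en | en & (sel & ~sel | sel) | ~((vld | ~sel) & vld)   (idempotence)
= en | en & sel | ~((vld | ~sel) & vld)   (complement / identity)
= en | en & sel | ~vld   (absorption)
= en | ~vld   (absorption)

en | ~vld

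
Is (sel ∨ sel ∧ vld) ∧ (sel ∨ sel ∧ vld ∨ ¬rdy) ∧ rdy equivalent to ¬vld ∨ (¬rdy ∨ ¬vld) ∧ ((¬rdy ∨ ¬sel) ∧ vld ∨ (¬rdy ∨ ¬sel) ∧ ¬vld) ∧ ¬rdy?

No

E1: (sel ∨ sel ∧ vld) ∧ (sel ∨ sel ∧ vld ∨ ¬rdy) ∧ rdy
    = (sel ∨ sel ∧ vld) ∧ rdy   (absorption)
    = sel ∧ rdy   (absorption)
E2: ¬vld ∨ (¬rdy ∨ ¬vld) ∧ ((¬rdy ∨ ¬sel) ∧ vld ∨ (¬rdy ∨ ¬sel) ∧ ¬vld) ∧ ¬rdy
    = ¬vld ∨ (¬rdy ∨ ¬vld) ∧ (¬rdy ∨ ¬sel) ∧ ¬rdy   (distribution)
    = ¬vld ∨ (¬rdy ∨ ¬vld) ∧ ¬rdy   (absorption)
    = ¬vld ∨ ¬rdy   (absorption)
These differ: at rdy=0, sel=0, vld=0, E1 = 0 but E2 = 1.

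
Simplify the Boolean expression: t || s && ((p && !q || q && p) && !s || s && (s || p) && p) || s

t || s

t || s && ((p && !q || q && p) && !s || s && (s || p) && p) || s
= t || s && (p && !s || s && (s || p) && p) || s   [distribution]
= t || s && (p && !s || s && p) || s   [absorption]
= t || s && p || s   [distribution]
= t || s   [absorption]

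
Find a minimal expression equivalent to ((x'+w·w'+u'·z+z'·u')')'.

((x'+w·w'+u'·z+z'·u')')'
= ((x'+w·w'+u')')'
= ((x'+u')')'
= x'+u'

x'+u'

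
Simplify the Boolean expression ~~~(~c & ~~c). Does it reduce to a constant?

1

~~~(~c & ~~c)
= ~(~c & ~~c)   (double negation)
= c | ~c   (De Morgan)
= 1   (complement)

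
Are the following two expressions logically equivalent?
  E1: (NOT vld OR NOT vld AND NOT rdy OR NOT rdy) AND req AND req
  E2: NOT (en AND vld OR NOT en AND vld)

No

E1: (NOT vld OR NOT vld AND NOT rdy OR NOT rdy) AND req AND req
    = (NOT vld OR NOT vld AND NOT rdy OR NOT rdy) AND req   — idempotence
    = (NOT vld OR NOT rdy) AND req   — absorption
E2: NOT (en AND vld OR NOT en AND vld)
    = NOT vld   — distribution
These differ: at en=0, rdy=1, req=0, vld=0, E1 = 0 but E2 = 1.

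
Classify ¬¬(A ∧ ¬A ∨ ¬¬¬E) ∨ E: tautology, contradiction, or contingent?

tautology

¬¬(A ∧ ¬A ∨ ¬¬¬E) ∨ E
= ¬¬(A ∧ ¬A ∨ ¬E) ∨ E   [double negation]
= ¬¬¬E ∨ E   [complement / identity]
= ¬E ∨ E   [double negation]
= True   [complement]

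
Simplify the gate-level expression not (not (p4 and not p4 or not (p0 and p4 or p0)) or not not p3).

not (not (p4 and not p4 or not (p0 and p4 or p0)) or not not p3)
= not (not not (p0 and p4 or p0) or not not p3)   [complement / identity]
= not (not not p0 or not not p3)   [absorption]
= not p0 and not p3   [De Morgan]

not p0 and not p3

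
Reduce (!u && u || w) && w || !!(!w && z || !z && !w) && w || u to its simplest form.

(!u && u || w) && w || !!(!w && z || !z && !w) && w || u
= (!u && u || w) && w || !!!w && w || u   — distribution
= w && w || !!!w && w || u   — complement / identity
= w && w || !w && w || u   — double negation
= w || u   — distribution

w || u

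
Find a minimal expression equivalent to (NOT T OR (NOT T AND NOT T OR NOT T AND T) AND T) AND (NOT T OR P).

(NOT T OR (NOT T AND NOT T OR NOT T AND T) AND T) AND (NOT T OR P)
= (NOT T OR NOT T AND T) AND (NOT T OR P)   [distribution]
= NOT T AND (NOT T OR P)   [complement / identity]
= NOT T   [absorption]

NOT T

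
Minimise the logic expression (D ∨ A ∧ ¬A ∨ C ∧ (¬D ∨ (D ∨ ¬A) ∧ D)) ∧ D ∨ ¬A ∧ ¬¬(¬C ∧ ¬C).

(D ∨ A ∧ ¬A ∨ C ∧ (¬D ∨ (D ∨ ¬A) ∧ D)) ∧ D ∨ ¬A ∧ ¬¬(¬C ∧ ¬C)
= (D ∨ A ∧ ¬A ∨ C ∧ (¬D ∨ D)) ∧ D ∨ ¬A ∧ ¬¬(¬C ∧ ¬C)   (absorption)
= (D ∨ A ∧ ¬A ∨ C ∧ (¬D ∨ D)) ∧ D ∨ ¬A ∧ ¬(C ∨ C)   (De Morgan)
= (D ∨ A ∧ ¬A ∨ C) ∧ D ∨ ¬A ∧ ¬(C ∨ C)   (complement / identity)
= (D ∨ C) ∧ D ∨ ¬A ∧ ¬(C ∨ C)   (complement / identity)
= D ∨ ¬A ∧ ¬(C ∨ C)   (absorption)
= D ∨ ¬A ∧ ¬C   (idempotence)

D ∨ ¬A ∧ ¬C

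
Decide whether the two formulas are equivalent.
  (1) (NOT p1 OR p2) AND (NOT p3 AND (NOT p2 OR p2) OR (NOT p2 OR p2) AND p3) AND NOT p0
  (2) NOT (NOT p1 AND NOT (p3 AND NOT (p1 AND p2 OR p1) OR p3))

E1: (NOT p1 OR p2) AND (NOT p3 AND (NOT p2 OR p2) OR (NOT p2 OR p2) AND p3) AND NOT p0
    = (NOT p1 OR p2) AND (NOT p2 OR p2) AND NOT p0   (distribution)
    = (NOT p1 OR p2) AND NOT p0   (complement / identity)
E2: NOT (NOT p1 AND NOT (p3 AND NOT (p1 AND p2 OR p1) OR p3))
    = NOT (NOT p1 AND NOT (p3 AND NOT p1 OR p3))   (absorption)
    = p1 OR p3 AND NOT p1 OR p3   (De Morgan)
    = p1 OR p3   (absorption)
These differ: at p0=1, p1=1, p2=0, p3=1, E1 = 0 but E2 = 1.

No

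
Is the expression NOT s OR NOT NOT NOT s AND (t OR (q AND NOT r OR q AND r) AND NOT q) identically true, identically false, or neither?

NOT s OR NOT NOT NOT s AND (t OR (q AND NOT r OR q AND r) AND NOT q)
= NOT s OR NOT s AND (t OR (q AND NOT r OR q AND r) AND NOT q)   [double negation]
= NOT s OR NOT s AND (t OR q AND NOT q)   [distribution]
= NOT s OR NOT s AND t   [complement / identity]
= NOT s   [absorption]
This depends on s, so it is not a constant.

neither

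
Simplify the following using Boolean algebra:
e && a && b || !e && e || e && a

e && a && b || !e && e || e && a
= e && a && b || e && a
= e && a

e && a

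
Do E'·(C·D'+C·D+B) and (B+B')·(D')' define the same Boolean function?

E1: E'·(C·D'+C·D+B)
    = E'·(C+B)   (distribution)
E2: (B+B')·(D')'
    = (D')'   (complement / identity)
    = D   (double negation)
These differ: at B=1, C=1, D=0, E=0, E1 = 1 but E2 = 0.

No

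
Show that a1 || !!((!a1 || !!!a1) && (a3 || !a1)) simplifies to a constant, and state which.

a1 || !!((!a1 || !!!a1) && (a3 || !a1))
= a1 || !!(!a1 || !!!a1 && a3)   (distribution)
= a1 || !!(!a1 || !a1 && a3)   (double negation)
= a1 || !!!a1   (absorption)
= a1 || !a1   (double negation)
= true   (complement)

true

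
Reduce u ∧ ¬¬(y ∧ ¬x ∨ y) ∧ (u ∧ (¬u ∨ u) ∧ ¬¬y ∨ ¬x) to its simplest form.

u ∧ ¬¬(y ∧ ¬x ∨ y) ∧ (u ∧ (¬u ∨ u) ∧ ¬¬y ∨ ¬x)
= u ∧ ¬¬(y ∧ ¬x ∨ y) ∧ (u ∧ ¬¬y ∨ ¬x)
= u ∧ ¬¬y ∧ (u ∧ ¬¬y ∨ ¬x)
= u ∧ ¬¬y
= u ∧ y

u ∧ y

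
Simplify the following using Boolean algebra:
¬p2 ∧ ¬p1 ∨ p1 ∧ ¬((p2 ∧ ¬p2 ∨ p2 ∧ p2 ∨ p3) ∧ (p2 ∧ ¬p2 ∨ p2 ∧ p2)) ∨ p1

¬p2 ∨ p1

¬p2 ∧ ¬p1 ∨ p1 ∧ ¬((p2 ∧ ¬p2 ∨ p2 ∧ p2 ∨ p3) ∧ (p2 ∧ ¬p2 ∨ p2 ∧ p2)) ∨ p1
= ¬p2 ∧ ¬p1 ∨ p1 ∧ ¬(p2 ∧ ¬p2 ∨ p2 ∧ p2) ∨ p1   — absorption
= ¬p2 ∧ ¬p1 ∨ p1 ∧ ¬p2 ∨ p1   — distribution
= ¬p2 ∨ p1   — distribution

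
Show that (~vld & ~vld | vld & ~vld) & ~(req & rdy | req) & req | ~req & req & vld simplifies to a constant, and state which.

(~vld & ~vld | vld & ~vld) & ~(req & rdy | req) & req | ~req & req & vld
= ~vld & ~(req & rdy | req) & req | ~req & req & vld   (distribution)
= ~vld & ~req & req | ~req & req & vld   (absorption)
= ~req & req   (distribution)
= 0   (complement)

0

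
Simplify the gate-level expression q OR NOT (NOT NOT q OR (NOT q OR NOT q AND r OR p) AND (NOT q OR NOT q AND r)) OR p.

q OR NOT (NOT NOT q OR (NOT q OR NOT q AND r OR p) AND (NOT q OR NOT q AND r)) OR p
= q OR NOT (NOT NOT q OR NOT q OR NOT q AND r) OR p
= q OR NOT (NOT NOT q OR NOT q) OR p
= q OR NOT q AND q OR p
= q OR p

q OR p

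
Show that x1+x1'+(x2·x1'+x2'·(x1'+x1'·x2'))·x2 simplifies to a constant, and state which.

1

x1+x1'+(x2·x1'+x2'·(x1'+x1'·x2'))·x2
= x1+x1'+(x2·x1'+x2'·x1')·x2   — absorption
= x1+x1'+x1'·x2   — distribution
= x1+x1'   — absorption
= 1   — complement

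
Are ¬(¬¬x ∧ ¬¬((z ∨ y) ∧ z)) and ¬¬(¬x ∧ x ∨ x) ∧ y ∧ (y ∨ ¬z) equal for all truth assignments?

E1: ¬(¬¬x ∧ ¬¬((z ∨ y) ∧ z))
    = ¬(¬¬x ∧ ¬¬z)   (absorption)
    = ¬x ∨ ¬z   (De Morgan)
E2: ¬¬(¬x ∧ x ∨ x) ∧ y ∧ (y ∨ ¬z)
    = ¬¬(¬x ∧ x ∨ x) ∧ y   (absorption)
    = (¬x ∧ x ∨ x) ∧ y   (double negation)
    = x ∧ y   (complement / identity)
These differ: at x=0, y=0, z=0, E1 = 1 but E2 = 0.

No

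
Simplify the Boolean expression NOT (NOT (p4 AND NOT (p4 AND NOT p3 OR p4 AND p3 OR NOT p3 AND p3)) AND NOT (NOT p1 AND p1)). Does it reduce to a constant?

FALSE

NOT (NOT (p4 AND NOT (p4 AND NOT p3 OR p4 AND p3 OR NOT p3 AND p3)) AND NOT (NOT p1 AND p1))
= p4 AND NOT (p4 AND NOT p3 OR p4 AND p3 OR NOT p3 AND p3) OR NOT p1 AND p1   — De Morgan
= p4 AND NOT (p4 OR NOT p3 AND p3) OR NOT p1 AND p1   — distribution
= p4 AND NOT (p4 OR NOT p3 AND p3)   — complement / identity
= p4 AND NOT p4   — complement / identity
= FALSE   — complement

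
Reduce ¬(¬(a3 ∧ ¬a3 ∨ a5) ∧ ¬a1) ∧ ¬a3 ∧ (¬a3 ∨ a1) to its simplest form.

(a5 ∨ a1) ∧ ¬a3

¬(¬(a3 ∧ ¬a3 ∨ a5) ∧ ¬a1) ∧ ¬a3 ∧ (¬a3 ∨ a1)
= (a3 ∧ ¬a3 ∨ a5 ∨ a1) ∧ ¬a3 ∧ (¬a3 ∨ a1)   [De Morgan]
= (a5 ∨ a1) ∧ ¬a3 ∧ (¬a3 ∨ a1)   [complement / identity]
= (a5 ∨ a1) ∧ ¬a3   [absorption]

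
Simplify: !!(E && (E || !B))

E

!!(E && (E || !B))
= !!E   — absorption
= E   — double negation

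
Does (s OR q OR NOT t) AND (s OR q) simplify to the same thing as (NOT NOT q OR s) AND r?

E1: (s OR q OR NOT t) AND (s OR q)
    = s OR q   (absorption)
E2: (NOT NOT q OR s) AND r
    = (q OR s) AND r   (double negation)
These differ: at q=0, r=0, s=1, t=1, E1 = 1 but E2 = 0.

No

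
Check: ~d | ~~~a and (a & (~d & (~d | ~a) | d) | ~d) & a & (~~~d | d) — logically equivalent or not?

E1: ~d | ~~~a
    = ~d | ~a   [double negation]
E2: (a & (~d & (~d | ~a) | d) | ~d) & a & (~~~d | d)
    = (a & (~d | d) | ~d) & a & (~~~d | d)   [absorption]
    = (a & (~d | d) | ~d) & a & (~d | d)   [double negation]
    = a & (~d | d)   [absorption]
    = a   [complement / identity]
These differ: at a=0, d=1, E1 = 1 but E2 = 0.

No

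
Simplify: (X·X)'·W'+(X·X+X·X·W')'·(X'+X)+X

(X·X)'·W'+(X·X+X·X·W')'·(X'+X)+X
= (X·X)'·W'+(X·X+X·X·W')'+X   (complement / identity)
= (X·X)'·W'+(X·X)'+X   (absorption)
= (X·X)'+X   (absorption)
= X'+X   (idempotence)
= 1   (complement)

1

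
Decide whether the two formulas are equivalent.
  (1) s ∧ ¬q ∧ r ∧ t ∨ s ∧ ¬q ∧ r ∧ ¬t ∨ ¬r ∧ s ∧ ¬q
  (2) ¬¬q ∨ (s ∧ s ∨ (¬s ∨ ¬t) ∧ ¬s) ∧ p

E1: s ∧ ¬q ∧ r ∧ t ∨ s ∧ ¬q ∧ r ∧ ¬t ∨ ¬r ∧ s ∧ ¬q
    = s ∧ ¬q ∧ r ∨ ¬r ∧ s ∧ ¬q
    = s ∧ ¬q
E2: ¬¬q ∨ (s ∧ s ∨ (¬s ∨ ¬t) ∧ ¬s) ∧ p
    = ¬¬q ∨ (s ∧ s ∨ ¬s) ∧ p
    = ¬¬q ∨ (s ∨ ¬s) ∧ p
    = q ∨ (s ∨ ¬s) ∧ p
    = q ∨ p
These differ: at p=1, q=1, r=0, s=1, t=0, E1 = 0 but E2 = 1.

No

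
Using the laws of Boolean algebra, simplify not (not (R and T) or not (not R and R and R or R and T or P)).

not (not (R and T) or not (not R and R and R or R and T or P))
= R and T and (not R and R and R or R and T or P)
= R and T and (not R and R or R and T or P)
= R and T and (R and T or P)
= R and T

R and T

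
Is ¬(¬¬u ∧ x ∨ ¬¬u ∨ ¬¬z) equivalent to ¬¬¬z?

No

E1: ¬(¬¬u ∧ x ∨ ¬¬u ∨ ¬¬z)
    = ¬(¬¬u ∨ ¬¬z)   (absorption)
    = ¬u ∧ ¬z   (De Morgan)
E2: ¬¬¬z
    = ¬z   (double negation)
These differ: at u=1, x=0, z=0, E1 = 0 but E2 = 1.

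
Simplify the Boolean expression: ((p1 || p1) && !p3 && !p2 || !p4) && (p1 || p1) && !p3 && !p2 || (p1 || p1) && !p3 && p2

((p1 || p1) && !p3 && !p2 || !p4) && (p1 || p1) && !p3 && !p2 || (p1 || p1) && !p3 && p2
= (p1 || p1) && !p3 && !p2 || (p1 || p1) && !p3 && p2   — absorption
= (p1 || p1) && !p3   — distribution
= p1 && !p3   — idempotence

p1 && !p3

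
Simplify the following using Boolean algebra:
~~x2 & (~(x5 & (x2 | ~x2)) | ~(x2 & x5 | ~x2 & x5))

x2 & ~x5

~~x2 & (~(x5 & (x2 | ~x2)) | ~(x2 & x5 | ~x2 & x5))
= ~~x2 & (~(x5 & (x2 | ~x2)) | ~(x5 & (x2 | ~x2)))   (distribution)
= ~~x2 & ~(x5 & (x2 | ~x2))   (idempotence)
= ~~x2 & ~x5   (complement / identity)
= x2 & ~x5   (double negation)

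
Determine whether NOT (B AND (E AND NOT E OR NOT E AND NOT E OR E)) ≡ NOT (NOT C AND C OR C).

E1: NOT (B AND (E AND NOT E OR NOT E AND NOT E OR E))
    = NOT (B AND (NOT E OR E))
    = NOT B
E2: NOT (NOT C AND C OR C)
    = NOT C
These differ: at B=1, C=0, E=0, E1 = 0 but E2 = 1.

No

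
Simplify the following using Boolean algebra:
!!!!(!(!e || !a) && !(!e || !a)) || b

!!!!(!(!e || !a) && !(!e || !a)) || b
= !!!!!(!e || !a) || b   (idempotence)
= !!!!(e && a) || b   (De Morgan)
= !!(e && a) || b   (double negation)
= e && a || b   (double negation)

e && a || b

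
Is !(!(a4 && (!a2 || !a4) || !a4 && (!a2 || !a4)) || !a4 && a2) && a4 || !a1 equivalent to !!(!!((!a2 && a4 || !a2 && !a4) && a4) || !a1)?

Yes

E1: !(!(a4 && (!a2 || !a4) || !a4 && (!a2 || !a4)) || !a4 && a2) && a4 || !a1
    = !(!(!a2 || !a4) || !a4 && a2) && a4 || !a1   — distribution
    = !(a2 && a4 || !a4 && a2) && a4 || !a1   — De Morgan
    = !a2 && a4 || !a1   — distribution
E2: !!(!!((!a2 && a4 || !a2 && !a4) && a4) || !a1)
    = !!((!a2 && a4 || !a2 && !a4) && a4) || !a1   — double negation
    = !!(!a2 && a4) || !a1   — distribution
    = !a2 && a4 || !a1   — double negation
Both reduce to !a2 && a4 || !a1, so they are equivalent.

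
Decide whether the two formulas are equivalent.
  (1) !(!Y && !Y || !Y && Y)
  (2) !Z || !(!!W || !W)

E1: !(!Y && !Y || !Y && Y)
    = !!Y
    = Y
E2: !Z || !(!!W || !W)
    = !Z || !W && W
    = !Z
These differ: at W=0, Y=0, Z=0, E1 = 0 but E2 = 1.

No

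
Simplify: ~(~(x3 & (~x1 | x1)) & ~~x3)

1

~(~(x3 & (~x1 | x1)) & ~~x3)
= ~(~x3 & ~~x3)
= x3 | ~x3
= 1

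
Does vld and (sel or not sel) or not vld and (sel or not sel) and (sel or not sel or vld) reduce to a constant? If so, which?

yes, True

vld and (sel or not sel) or not vld and (sel or not sel) and (sel or not sel or vld)
= vld and (sel or not sel) or not vld and (sel or not sel)   [absorption]
= sel or not sel   [distribution]
= True   [complement]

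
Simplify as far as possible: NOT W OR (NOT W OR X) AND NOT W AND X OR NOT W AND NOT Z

NOT W OR (NOT W OR X) AND NOT W AND X OR NOT W AND NOT Z
= NOT W OR NOT W AND X OR NOT W AND NOT Z   (absorption)
= NOT W OR NOT W AND NOT Z   (absorption)
= NOT W   (absorption)

NOT W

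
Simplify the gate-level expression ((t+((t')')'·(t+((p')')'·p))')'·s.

((t+((t')')'·(t+((p')')'·p))')'·s
= ((t+t'·(t+((p')')'·p))')'·s   — double negation
= ((t+t'·(t+p'·p))')'·s   — double negation
= (t+t'·(t+p'·p))·s   — double negation
= (t+t'·t)·s   — complement / identity
= t·s   — complement / identity

t·s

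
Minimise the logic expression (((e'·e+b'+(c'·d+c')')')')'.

(((e'·e+b'+(c'·d+c')')')')'
= (((b'+(c'·d+c')')')')'
= (((b'+(c')')')')'
= (b'+(c')')'
= b·c'

b·c'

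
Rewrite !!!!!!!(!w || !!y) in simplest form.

!!!!!!!(!w || !!y)
= !!!!!(!w || !!y)   (double negation)
= !!!(!w || !!y)   (double negation)
= !!(w && !y)   (De Morgan)
= w && !y   (double negation)

w && !y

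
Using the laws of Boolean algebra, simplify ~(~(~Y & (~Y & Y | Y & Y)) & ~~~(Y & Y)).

~(~(~Y & (~Y & Y | Y & Y)) & ~~~(Y & Y))
= ~(~(~Y & (~Y & Y | Y & Y)) & ~(Y & Y))   (double negation)
= ~Y & (~Y & Y | Y & Y) | Y & Y   (De Morgan)
= ~Y & Y | Y & Y   (distribution)
= Y   (distribution)

Y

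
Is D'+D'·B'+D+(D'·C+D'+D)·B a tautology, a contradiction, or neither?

tautology

D'+D'·B'+D+(D'·C+D'+D)·B
= D'+D'·B'+D+(D'+D)·B   — absorption
= D'+D+(D'+D)·B   — absorption
= D'+D   — absorption
= 1   — complement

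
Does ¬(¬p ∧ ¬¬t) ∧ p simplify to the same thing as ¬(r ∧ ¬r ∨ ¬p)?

E1: ¬(¬p ∧ ¬¬t) ∧ p
    = (p ∨ ¬t) ∧ p   [De Morgan]
    = p   [absorption]
E2: ¬(r ∧ ¬r ∨ ¬p)
    = ¬¬p   [complement / identity]
    = p   [double negation]
Both reduce to p, so they are equivalent.

Yes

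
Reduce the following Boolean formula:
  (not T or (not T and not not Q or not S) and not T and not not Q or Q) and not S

(not T or (not T and not not Q or not S) and not T and not not Q or Q) and not S
= (not T or not T and not not Q or Q) and not S
= (not T or not T and Q or Q) and not S
= (not T or Q) and not S

(not T or Q) and not S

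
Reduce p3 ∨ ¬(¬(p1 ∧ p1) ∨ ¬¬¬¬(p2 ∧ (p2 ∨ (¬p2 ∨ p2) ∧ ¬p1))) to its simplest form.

p3 ∨ ¬(¬(p1 ∧ p1) ∨ ¬¬¬¬(p2 ∧ (p2 ∨ (¬p2 ∨ p2) ∧ ¬p1)))
= p3 ∨ ¬(¬(p1 ∧ p1) ∨ ¬¬¬¬(p2 ∧ (p2 ∨ ¬p1)))   (complement / identity)
= p3 ∨ ¬(¬(p1 ∧ p1) ∨ ¬¬¬¬p2)   (absorption)
= p3 ∨ p1 ∧ p1 ∧ ¬¬¬p2   (De Morgan)
= p3 ∨ p1 ∧ ¬¬¬p2   (idempotence)
= p3 ∨ p1 ∧ ¬p2   (double negation)

p3 ∨ p1 ∧ ¬p2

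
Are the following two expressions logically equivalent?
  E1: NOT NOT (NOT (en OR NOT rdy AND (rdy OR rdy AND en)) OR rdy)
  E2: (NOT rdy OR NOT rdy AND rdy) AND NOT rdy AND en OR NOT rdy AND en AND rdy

E1: NOT NOT (NOT (en OR NOT rdy AND (rdy OR rdy AND en)) OR rdy)
    = NOT NOT (NOT (en OR NOT rdy AND rdy) OR rdy)   [absorption]
    = NOT NOT (NOT en OR rdy)   [complement / identity]
    = NOT en OR rdy   [double negation]
E2: (NOT rdy OR NOT rdy AND rdy) AND NOT rdy AND en OR NOT rdy AND en AND rdy
    = NOT rdy AND NOT rdy AND en OR NOT rdy AND en AND rdy   [complement / identity]
    = NOT rdy AND en   [distribution]
These differ: at en=0, rdy=1, E1 = 1 but E2 = 0.

No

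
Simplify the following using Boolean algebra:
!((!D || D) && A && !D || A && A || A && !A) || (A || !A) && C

!((!D || D) && A && !D || A && A || A && !A) || (A || !A) && C
= !((!D || D) && A && !D || A) || (A || !A) && C   [distribution]
= !((!D || D) && A && !D || A) || C   [complement / identity]
= !(A && !D || A) || C   [complement / identity]
= !A || C   [absorption]

!A || C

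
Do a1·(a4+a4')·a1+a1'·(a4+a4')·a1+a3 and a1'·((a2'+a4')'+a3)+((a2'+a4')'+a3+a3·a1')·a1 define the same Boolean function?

E1: a1·(a4+a4')·a1+a1'·(a4+a4')·a1+a3
    = (a4+a4')·a1+a3   [distribution]
    = a1+a3   [complement / identity]
E2: a1'·((a2'+a4')'+a3)+((a2'+a4')'+a3+a3·a1')·a1
    = a1'·((a2'+a4')'+a3)+((a2'+a4')'+a3)·a1   [absorption]
    = (a2'+a4')'+a3   [distribution]
    = a2·a4+a3   [De Morgan]
These differ: at a1=0, a2=1, a3=0, a4=1, E1 = 0 but E2 = 1.

No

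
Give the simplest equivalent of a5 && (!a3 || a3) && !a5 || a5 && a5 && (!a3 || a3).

a5 && (!a3 || a3) && !a5 || a5 && a5 && (!a3 || a3)
= a5 && (!a3 || a3)   [distribution]
= a5   [complement / identity]

a5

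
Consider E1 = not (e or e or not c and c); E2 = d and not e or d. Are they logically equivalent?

No

E1: not (e or e or not c and c)
    = not (e or not c and c)   — idempotence
    = not e   — complement / identity
E2: d and not e or d
    = d   — absorption
These differ: at c=0, d=1, e=1, E1 = 0 but E2 = 1.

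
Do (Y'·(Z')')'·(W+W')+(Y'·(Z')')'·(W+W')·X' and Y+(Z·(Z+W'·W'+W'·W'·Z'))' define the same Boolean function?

E1: (Y'·(Z')')'·(W+W')+(Y'·(Z')')'·(W+W')·X'
    = (Y'·(Z')')'·(W+W')   — absorption
    = (Y'·(Z')')'   — complement / identity
    = Y+Z'   — De Morgan
E2: Y+(Z·(Z+W'·W'+W'·W'·Z'))'
    = Y+(Z·(Z+W'·W'))'   — absorption
    = Y+(Z·(Z+W'))'   — idempotence
    = Y+Z'   — absorption
Both reduce to Y+Z', so they are equivalent.

Yes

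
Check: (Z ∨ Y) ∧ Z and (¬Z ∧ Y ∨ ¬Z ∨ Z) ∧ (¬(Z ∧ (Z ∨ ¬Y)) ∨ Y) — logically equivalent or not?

No

E1: (Z ∨ Y) ∧ Z
    = Z   — absorption
E2: (¬Z ∧ Y ∨ ¬Z ∨ Z) ∧ (¬(Z ∧ (Z ∨ ¬Y)) ∨ Y)
    = (¬Z ∧ Y ∨ ¬Z ∨ Z) ∧ (¬Z ∨ Y)   — absorption
    = (¬Z ∨ Z) ∧ (¬Z ∨ Y)   — absorption
    = ¬Z ∨ Y   — complement / identity
These differ: at Y=0, Z=0, E1 = 0 but E2 = 1.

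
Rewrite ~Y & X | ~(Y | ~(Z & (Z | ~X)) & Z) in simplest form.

~Y & X | ~(Y | ~(Z & (Z | ~X)) & Z)
= ~Y & X | ~(Y | ~Z & Z)   [absorption]
= ~Y & X | ~Y   [complement / identity]
= ~Y   [absorption]

~Y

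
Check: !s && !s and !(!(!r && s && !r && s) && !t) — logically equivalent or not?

No

E1: !s && !s
    = !s   (idempotence)
E2: !(!(!r && s && !r && s) && !t)
    = !(!(!r && s) && !t)   (idempotence)
    = !r && s || t   (De Morgan)
These differ: at r=0, s=0, t=0, E1 = 1 but E2 = 0.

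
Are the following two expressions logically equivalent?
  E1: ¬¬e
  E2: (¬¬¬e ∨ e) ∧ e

Yes

E1: ¬¬e
    = e   (double negation)
E2: (¬¬¬e ∨ e) ∧ e
    = (¬e ∨ e) ∧ e   (double negation)
    = e   (complement / identity)
Both reduce to e, so they are equivalent.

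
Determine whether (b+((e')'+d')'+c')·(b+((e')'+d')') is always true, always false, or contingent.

contingent

(b+((e')'+d')'+c')·(b+((e')'+d')')
= b+((e')'+d')'   (absorption)
= b+e'·d   (De Morgan)
This depends on b, d, e, so it is not a constant.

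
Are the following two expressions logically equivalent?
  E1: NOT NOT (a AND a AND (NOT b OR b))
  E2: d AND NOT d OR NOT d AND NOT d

No

E1: NOT NOT (a AND a AND (NOT b OR b))
    = NOT NOT (a AND a)   [complement / identity]
    = a AND a   [double negation]
    = a   [idempotence]
E2: d AND NOT d OR NOT d AND NOT d
    = NOT d   [distribution]
These differ: at a=0, b=0, d=0, E1 = 0 but E2 = 1.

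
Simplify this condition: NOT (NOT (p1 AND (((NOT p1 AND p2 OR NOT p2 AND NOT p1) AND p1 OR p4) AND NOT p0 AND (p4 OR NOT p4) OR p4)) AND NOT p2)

NOT (NOT (p1 AND (((NOT p1 AND p2 OR NOT p2 AND NOT p1) AND p1 OR p4) AND NOT p0 AND (p4 OR NOT p4) OR p4)) AND NOT p2)
= NOT (NOT (p1 AND (((NOT p1 AND p2 OR NOT p2 AND NOT p1) AND p1 OR p4) AND NOT p0 OR p4)) AND NOT p2)   — complement / identity
= NOT (NOT (p1 AND ((NOT p1 AND p1 OR p4) AND NOT p0 OR p4)) AND NOT p2)   — distribution
= NOT (NOT (p1 AND (p4 AND NOT p0 OR p4)) AND NOT p2)   — complement / identity
= NOT (NOT (p1 AND p4) AND NOT p2)   — absorption
= p1 AND p4 OR p2   — De Morgan

p1 AND p4 OR p2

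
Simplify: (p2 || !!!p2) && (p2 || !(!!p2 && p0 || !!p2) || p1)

true

(p2 || !!!p2) && (p2 || !(!!p2 && p0 || !!p2) || p1)
= (p2 || !!!p2) && (p2 || !!!p2 || p1)   — absorption
= p2 || !!!p2   — absorption
= p2 || !p2   — double negation
= true   — complement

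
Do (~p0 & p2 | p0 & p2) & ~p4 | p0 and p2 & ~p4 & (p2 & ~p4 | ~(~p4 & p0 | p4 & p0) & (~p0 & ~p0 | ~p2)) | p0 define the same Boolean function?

E1: (~p0 & p2 | p0 & p2) & ~p4 | p0
    = p2 & ~p4 | p0   — distribution
E2: p2 & ~p4 & (p2 & ~p4 | ~(~p4 & p0 | p4 & p0) & (~p0 & ~p0 | ~p2)) | p0
    = p2 & ~p4 & (p2 & ~p4 | ~p0 & (~p0 & ~p0 | ~p2)) | p0   — distribution
    = p2 & ~p4 & (p2 & ~p4 | ~p0 & (~p0 | ~p2)) | p0   — idempotence
    = p2 & ~p4 & (p2 & ~p4 | ~p0) | p0   — absorption
    = p2 & ~p4 | p0   — absorption
Both reduce to p2 & ~p4 | p0, so they are equivalent.

Yes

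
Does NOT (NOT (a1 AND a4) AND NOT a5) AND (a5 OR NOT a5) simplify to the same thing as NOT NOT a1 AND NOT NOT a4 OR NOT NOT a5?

Yes

E1: NOT (NOT (a1 AND a4) AND NOT a5) AND (a5 OR NOT a5)
    = (a1 AND a4 OR a5) AND (a5 OR NOT a5)   — De Morgan
    = a1 AND a4 OR a5   — complement / identity
E2: NOT NOT a1 AND NOT NOT a4 OR NOT NOT a5
    = a1 AND NOT NOT a4 OR NOT NOT a5   — double negation
    = a1 AND a4 OR NOT NOT a5   — double negation
    = a1 AND a4 OR a5   — double negation
Both reduce to a1 AND a4 OR a5, so they are equivalent.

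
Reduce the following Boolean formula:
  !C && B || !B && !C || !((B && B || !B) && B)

!C || !B

!C && B || !B && !C || !((B && B || !B) && B)
= !C && B || !B && !C || !((B || !B) && B)   — idempotence
= !C || !((B || !B) && B)   — distribution
= !C || !B   — complement / identity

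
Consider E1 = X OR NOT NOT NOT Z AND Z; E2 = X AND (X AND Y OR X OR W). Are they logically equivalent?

Yes

E1: X OR NOT NOT NOT Z AND Z
    = X OR NOT Z AND Z   (double negation)
    = X   (complement / identity)
E2: X AND (X AND Y OR X OR W)
    = X AND (X OR W)   (absorption)
    = X   (absorption)
Both reduce to X, so they are equivalent.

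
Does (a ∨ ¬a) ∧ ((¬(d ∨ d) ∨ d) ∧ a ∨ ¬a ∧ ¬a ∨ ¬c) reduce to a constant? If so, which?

(a ∨ ¬a) ∧ ((¬(d ∨ d) ∨ d) ∧ a ∨ ¬a ∧ ¬a ∨ ¬c)
= (a ∨ ¬a) ∧ ((¬(d ∨ d) ∨ d) ∧ a ∨ ¬a ∨ ¬c)   — idempotence
= (a ∨ ¬a) ∧ ((¬d ∨ d) ∧ a ∨ ¬a ∨ ¬c)   — idempotence
= (a ∨ ¬a) ∧ (a ∨ ¬a ∨ ¬c)   — complement / identity
= a ∨ ¬a   — absorption
= True   — complement

yes, True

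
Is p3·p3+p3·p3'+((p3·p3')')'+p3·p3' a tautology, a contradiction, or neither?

neither

p3·p3+p3·p3'+((p3·p3')')'+p3·p3'
= p3·p3+p3·p3'+p3·p3'+p3·p3'   — double negation
= p3·p3+p3·p3'+p3·p3'   — idempotence
= p3·p3+p3·p3'   — idempotence
= p3   — distribution
This depends on p3, so it is not a constant.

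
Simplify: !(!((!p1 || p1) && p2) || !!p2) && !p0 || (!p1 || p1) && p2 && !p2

!(!((!p1 || p1) && p2) || !!p2) && !p0 || (!p1 || p1) && p2 && !p2
= (!p1 || p1) && p2 && !p2 && !p0 || (!p1 || p1) && p2 && !p2   (De Morgan)
= (!p1 || p1) && p2 && !p2   (absorption)
= p2 && !p2   (complement / identity)
= false   (complement)

false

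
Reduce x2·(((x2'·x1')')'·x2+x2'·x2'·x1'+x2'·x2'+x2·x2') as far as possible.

0

x2·(((x2'·x1')')'·x2+x2'·x2'·x1'+x2'·x2'+x2·x2')
= x2·(x2'·x1'·x2+x2'·x2'·x1'+x2'·x2'+x2·x2')   [double negation]
= x2·(x2'·x1'·x2+x2'·x2'·x1'+x2')   [distribution]
= x2·(x2'·x1'+x2')   [distribution]
= x2·x2'   [absorption]
= 0   [complement]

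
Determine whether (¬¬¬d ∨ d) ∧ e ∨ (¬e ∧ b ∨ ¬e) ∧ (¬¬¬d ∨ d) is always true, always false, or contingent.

(¬¬¬d ∨ d) ∧ e ∨ (¬e ∧ b ∨ ¬e) ∧ (¬¬¬d ∨ d)
= (¬¬¬d ∨ d) ∧ e ∨ ¬e ∧ (¬¬¬d ∨ d)   (absorption)
= ¬¬¬d ∨ d   (distribution)
= ¬d ∨ d   (double negation)
= True   (complement)

always true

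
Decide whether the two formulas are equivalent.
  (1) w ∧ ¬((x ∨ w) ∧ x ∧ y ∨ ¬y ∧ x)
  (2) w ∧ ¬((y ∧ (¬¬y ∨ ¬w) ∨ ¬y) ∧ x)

E1: w ∧ ¬((x ∨ w) ∧ x ∧ y ∨ ¬y ∧ x)
    = w ∧ ¬(x ∧ y ∨ ¬y ∧ x)   (absorption)
    = w ∧ ¬x   (distribution)
E2: w ∧ ¬((y ∧ (¬¬y ∨ ¬w) ∨ ¬y) ∧ x)
    = w ∧ ¬((y ∧ (y ∨ ¬w) ∨ ¬y) ∧ x)   (double negation)
    = w ∧ ¬((y ∨ ¬y) ∧ x)   (absorption)
    = w ∧ ¬x   (complement / identity)
Both reduce to w ∧ ¬x, so they are equivalent.

Yes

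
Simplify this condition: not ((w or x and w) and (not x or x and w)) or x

not w or x

not ((w or x and w) and (not x or x and w)) or x
= not (w and not x or x and w) or x   [distribution]
= not w or x   [distribution]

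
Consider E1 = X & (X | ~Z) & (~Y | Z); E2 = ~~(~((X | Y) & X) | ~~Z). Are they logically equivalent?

E1: X & (X | ~Z) & (~Y | Z)
    = X & (~Y | Z)
E2: ~~(~((X | Y) & X) | ~~Z)
    = ~((X | Y) & X) | ~~Z
    = ~X | ~~Z
    = ~X | Z
These differ: at X=0, Y=1, Z=0, E1 = 0 but E2 = 1.

No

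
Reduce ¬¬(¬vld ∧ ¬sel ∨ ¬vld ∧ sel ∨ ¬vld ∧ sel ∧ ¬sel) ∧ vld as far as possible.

False

¬¬(¬vld ∧ ¬sel ∨ ¬vld ∧ sel ∨ ¬vld ∧ sel ∧ ¬sel) ∧ vld
= ¬¬(¬vld ∧ ¬sel ∨ ¬vld ∧ sel) ∧ vld
= ¬¬¬vld ∧ vld
= ¬vld ∧ vld
= False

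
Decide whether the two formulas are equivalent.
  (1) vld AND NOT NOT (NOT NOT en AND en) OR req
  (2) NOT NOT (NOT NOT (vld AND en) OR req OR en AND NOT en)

E1: vld AND NOT NOT (NOT NOT en AND en) OR req
    = vld AND NOT NOT (en AND en) OR req   [double negation]
    = vld AND NOT NOT en OR req   [idempotence]
    = vld AND en OR req   [double negation]
E2: NOT NOT (NOT NOT (vld AND en) OR req OR en AND NOT en)
    = NOT NOT (NOT NOT (vld AND en) OR req)   [complement / identity]
    = NOT NOT (vld AND en) OR req   [double negation]
    = vld AND en OR req   [double negation]
Both reduce to vld AND en OR req, so they are equivalent.

Yes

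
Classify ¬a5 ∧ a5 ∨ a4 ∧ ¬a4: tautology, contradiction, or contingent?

¬a5 ∧ a5 ∨ a4 ∧ ¬a4
= a4 ∧ ¬a4   [complement / identity]
= False   [complement]

contradiction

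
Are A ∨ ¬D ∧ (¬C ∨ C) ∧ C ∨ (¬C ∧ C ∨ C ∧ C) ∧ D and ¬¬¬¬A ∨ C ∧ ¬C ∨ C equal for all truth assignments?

Yes

E1: A ∨ ¬D ∧ (¬C ∨ C) ∧ C ∨ (¬C ∧ C ∨ C ∧ C) ∧ D
    = A ∨ ¬D ∧ (¬C ∨ C) ∧ C ∨ (¬C ∨ C) ∧ C ∧ D   (distribution)
    = A ∨ (¬C ∨ C) ∧ C   (distribution)
    = A ∨ C   (complement / identity)
E2: ¬¬¬¬A ∨ C ∧ ¬C ∨ C
    = ¬¬¬¬A ∨ C   (complement / identity)
    = ¬¬A ∨ C   (double negation)
    = A ∨ C   (double negation)
Both reduce to A ∨ C, so they are equivalent.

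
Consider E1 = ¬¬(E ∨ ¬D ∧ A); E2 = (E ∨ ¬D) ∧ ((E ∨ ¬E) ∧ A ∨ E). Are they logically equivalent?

E1: ¬¬(E ∨ ¬D ∧ A)
    = E ∨ ¬D ∧ A   [double negation]
E2: (E ∨ ¬D) ∧ ((E ∨ ¬E) ∧ A ∨ E)
    = E ∨ ¬D ∧ (E ∨ ¬E) ∧ A   [distribution]
    = E ∨ ¬D ∧ A   [complement / identity]
Both reduce to E ∨ ¬D ∧ A, so they are equivalent.

Yes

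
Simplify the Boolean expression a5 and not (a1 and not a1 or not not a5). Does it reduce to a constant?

a5 and not (a1 and not a1 or not not a5)
= a5 and not not not a5   — complement / identity
= a5 and not a5   — double negation
= False   — complement

False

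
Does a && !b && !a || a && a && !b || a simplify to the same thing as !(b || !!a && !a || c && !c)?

E1: a && !b && !a || a && a && !b || a
    = a && !b || a   (distribution)
    = a   (absorption)
E2: !(b || !!a && !a || c && !c)
    = !(b || !!a && !a)   (complement / identity)
    = !(b || a && !a)   (double negation)
    = !b   (complement / identity)
These differ: at a=1, b=1, c=0, E1 = 1 but E2 = 0.

No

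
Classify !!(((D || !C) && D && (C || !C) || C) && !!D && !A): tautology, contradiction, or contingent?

!!(((D || !C) && D && (C || !C) || C) && !!D && !A)
= !!(((D || !C) && D || C) && !!D && !A)   — complement / identity
= !!((D || C) && !!D && !A)   — absorption
= (D || C) && !!D && !A   — double negation
= (D || C) && D && !A   — double negation
= D && !A   — absorption
This depends on A, D, so it is not a constant.

contingent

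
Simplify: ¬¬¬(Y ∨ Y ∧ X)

¬Y

¬¬¬(Y ∨ Y ∧ X)
= ¬¬¬Y   [absorption]
= ¬Y   [double negation]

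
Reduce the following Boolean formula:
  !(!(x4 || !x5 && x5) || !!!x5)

!(!(x4 || !x5 && x5) || !!!x5)
= !(!x4 || !!!x5)
= !(!x4 || !x5)
= x4 && x5

x4 && x5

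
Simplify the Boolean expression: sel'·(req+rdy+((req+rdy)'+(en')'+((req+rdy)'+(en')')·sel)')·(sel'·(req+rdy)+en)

sel'·(req+rdy)

sel'·(req+rdy+((req+rdy)'+(en')'+((req+rdy)'+(en')')·sel)')·(sel'·(req+rdy)+en)
= sel'·(req+rdy+((req+rdy)'+(en')')')·(sel'·(req+rdy)+en)
= sel'·(req+rdy+(req+rdy)·en')·(sel'·(req+rdy)+en)
= sel'·(req+rdy)·(sel'·(req+rdy)+en)
= sel'·(req+rdy)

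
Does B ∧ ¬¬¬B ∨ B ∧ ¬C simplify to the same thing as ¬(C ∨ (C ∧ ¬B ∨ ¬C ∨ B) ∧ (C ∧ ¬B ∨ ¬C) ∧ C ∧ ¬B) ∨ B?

E1: B ∧ ¬¬¬B ∨ B ∧ ¬C
    = B ∧ ¬B ∨ B ∧ ¬C   — double negation
    = B ∧ ¬C   — complement / identity
E2: ¬(C ∨ (C ∧ ¬B ∨ ¬C ∨ B) ∧ (C ∧ ¬B ∨ ¬C) ∧ C ∧ ¬B) ∨ B
    = ¬(C ∨ (C ∧ ¬B ∨ ¬C) ∧ C ∧ ¬B) ∨ B   — absorption
    = ¬(C ∨ C ∧ ¬B) ∨ B   — absorption
    = ¬C ∨ B   — absorption
These differ: at B=0, C=0, E1 = 0 but E2 = 1.

No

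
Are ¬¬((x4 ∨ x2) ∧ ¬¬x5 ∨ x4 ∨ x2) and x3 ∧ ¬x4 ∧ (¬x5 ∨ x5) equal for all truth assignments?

No

E1: ¬¬((x4 ∨ x2) ∧ ¬¬x5 ∨ x4 ∨ x2)
    = ¬¬((x4 ∨ x2) ∧ x5 ∨ x4 ∨ x2)   [double negation]
    = (x4 ∨ x2) ∧ x5 ∨ x4 ∨ x2   [double negation]
    = x4 ∨ x2   [absorption]
E2: x3 ∧ ¬x4 ∧ (¬x5 ∨ x5)
    = x3 ∧ ¬x4   [complement / identity]
These differ: at x2=1, x3=0, x4=1, x5=1, E1 = 1 but E2 = 0.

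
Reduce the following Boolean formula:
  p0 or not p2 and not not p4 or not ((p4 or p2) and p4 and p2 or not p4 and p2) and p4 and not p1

p0 or not p2 and not not p4 or not ((p4 or p2) and p4 and p2 or not p4 and p2) and p4 and not p1
= p0 or not p2 and not not p4 or not (p4 and p2 or not p4 and p2) and p4 and not p1   (absorption)
= p0 or not p2 and not not p4 or not p2 and p4 and not p1   (distribution)
= p0 or not p2 and p4 or not p2 and p4 and not p1   (double negation)
= p0 or not p2 and p4   (absorption)

p0 or not p2 and p4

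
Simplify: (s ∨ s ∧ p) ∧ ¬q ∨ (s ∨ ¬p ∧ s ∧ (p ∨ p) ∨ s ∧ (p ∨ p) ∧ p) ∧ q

s

(s ∨ s ∧ p) ∧ ¬q ∨ (s ∨ ¬p ∧ s ∧ (p ∨ p) ∨ s ∧ (p ∨ p) ∧ p) ∧ q
= (s ∨ s ∧ p) ∧ ¬q ∨ (s ∨ s ∧ (p ∨ p)) ∧ q   — distribution
= (s ∨ s ∧ p) ∧ ¬q ∨ (s ∨ s ∧ p) ∧ q   — idempotence
= s ∨ s ∧ p   — distribution
= s   — absorption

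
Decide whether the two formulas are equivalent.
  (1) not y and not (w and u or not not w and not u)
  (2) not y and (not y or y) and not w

E1: not y and not (w and u or not not w and not u)
    = not y and not (w and u or w and not u)   [double negation]
    = not y and not w   [distribution]
E2: not y and (not y or y) and not w
    = not y and not w   [complement / identity]
Both reduce to not y and not w, so they are equivalent.

Yes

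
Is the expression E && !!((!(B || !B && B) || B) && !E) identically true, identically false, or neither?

identically false

E && !!((!(B || !B && B) || B) && !E)
= E && !!((!B || B) && !E)   — complement / identity
= E && !!!E   — complement / identity
= E && !E   — double negation
= false   — complement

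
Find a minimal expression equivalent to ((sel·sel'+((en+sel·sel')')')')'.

((sel·sel'+((en+sel·sel')')')')'
= ((sel·sel'+en+sel·sel')')'
= ((sel·sel'+en)')'
= sel·sel'+en
= en

en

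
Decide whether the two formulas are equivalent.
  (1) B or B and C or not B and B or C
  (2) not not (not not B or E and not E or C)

E1: B or B and C or not B and B or C
    = B or B and C or C   [complement / identity]
    = B or C   [absorption]
E2: not not (not not B or E and not E or C)
    = not not (not not B or C)   [complement / identity]
    = not not B or C   [double negation]
    = B or C   [double negation]
Both reduce to B or C, so they are equivalent.

Yes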